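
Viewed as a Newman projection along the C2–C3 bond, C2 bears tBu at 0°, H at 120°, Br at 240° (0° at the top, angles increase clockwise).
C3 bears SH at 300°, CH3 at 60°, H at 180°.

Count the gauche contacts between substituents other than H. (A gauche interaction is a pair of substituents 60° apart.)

Non-H gauche pairs: tBu(0°)/SH(300°); tBu(0°)/CH3(60°); Br(240°)/SH(300°) — 3 interactions.

3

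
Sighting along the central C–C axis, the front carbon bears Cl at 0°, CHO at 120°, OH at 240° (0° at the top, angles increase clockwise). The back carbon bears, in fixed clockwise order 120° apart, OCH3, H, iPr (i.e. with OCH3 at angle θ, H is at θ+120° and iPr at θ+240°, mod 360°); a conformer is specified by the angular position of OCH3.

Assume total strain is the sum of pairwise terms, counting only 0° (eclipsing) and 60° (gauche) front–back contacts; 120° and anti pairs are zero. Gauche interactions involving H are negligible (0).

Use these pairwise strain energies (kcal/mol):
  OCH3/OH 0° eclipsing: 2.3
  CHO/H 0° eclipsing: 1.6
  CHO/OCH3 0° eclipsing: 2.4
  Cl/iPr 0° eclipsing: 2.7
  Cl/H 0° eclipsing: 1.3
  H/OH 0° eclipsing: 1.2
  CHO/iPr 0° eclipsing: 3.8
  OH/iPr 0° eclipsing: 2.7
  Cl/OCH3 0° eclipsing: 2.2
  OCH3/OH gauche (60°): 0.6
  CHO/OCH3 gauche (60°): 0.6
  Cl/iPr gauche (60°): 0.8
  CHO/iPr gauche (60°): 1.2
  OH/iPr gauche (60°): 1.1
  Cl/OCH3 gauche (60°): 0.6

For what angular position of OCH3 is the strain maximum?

240°

OCH3 at 0° (eclipsed): Cl–OCH3 eclipsed, CHO–H eclipsed, OH–iPr eclipsed; 2.2 + 1.6 + 2.7 = 6.5 kcal/mol.
OCH3 at 60° (staggered): Cl–OCH3 gauche, Cl–iPr gauche, CHO–OCH3 gauche, OH–iPr gauche; 0.6 + 0.8 + 0.6 + 1.1 = 3.1 kcal/mol.
OCH3 at 120° (eclipsed): Cl–iPr eclipsed, CHO–OCH3 eclipsed, OH–H eclipsed; 2.7 + 2.4 + 1.2 = 6.3 kcal/mol.
OCH3 at 180° (staggered): Cl–iPr gauche, CHO–OCH3 gauche, CHO–iPr gauche, OH–OCH3 gauche; 0.8 + 0.6 + 1.2 + 0.6 = 3.2 kcal/mol.
OCH3 at 240° (eclipsed): Cl–H eclipsed, CHO–iPr eclipsed, OH–OCH3 eclipsed; 1.3 + 3.8 + 2.3 = 7.4 kcal/mol.
OCH3 at 300° (staggered): Cl–OCH3 gauche, CHO–iPr gauche, OH–OCH3 gauche, OH–iPr gauche; 0.6 + 1.2 + 0.6 + 1.1 = 3.5 kcal/mol.
The maximum (7.4 kcal/mol) occurs with OCH3 at 240°.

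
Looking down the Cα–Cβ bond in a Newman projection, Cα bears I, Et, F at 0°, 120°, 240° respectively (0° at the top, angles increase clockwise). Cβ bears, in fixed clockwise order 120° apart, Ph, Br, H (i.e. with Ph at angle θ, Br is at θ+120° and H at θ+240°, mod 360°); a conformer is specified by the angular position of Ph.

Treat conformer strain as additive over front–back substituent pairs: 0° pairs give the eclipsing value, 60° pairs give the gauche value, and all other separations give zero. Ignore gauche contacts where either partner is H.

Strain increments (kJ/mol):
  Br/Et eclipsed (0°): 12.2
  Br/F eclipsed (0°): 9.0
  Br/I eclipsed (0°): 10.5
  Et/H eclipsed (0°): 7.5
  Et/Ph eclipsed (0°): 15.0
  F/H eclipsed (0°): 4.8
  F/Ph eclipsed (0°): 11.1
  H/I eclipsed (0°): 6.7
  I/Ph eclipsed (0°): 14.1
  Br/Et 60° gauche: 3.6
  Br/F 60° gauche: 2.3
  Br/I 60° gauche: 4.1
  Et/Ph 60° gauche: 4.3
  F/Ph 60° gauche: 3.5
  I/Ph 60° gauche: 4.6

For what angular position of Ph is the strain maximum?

Ph at 0° (eclipsed): I(0°)/Ph(0°) eclipsed 14.1; Et(120°)/Br(120°) eclipsed 12.2; F(240°)/H(240°) eclipsed 4.8 → 31.1 kJ/mol.
Ph at 60° (staggered): I(0°)/Ph(60°) gauche 4.6; Et(120°)/Ph(60°) gauche 4.3; Et(120°)/Br(180°) gauche 3.6; F(240°)/Br(180°) gauche 2.3 → 14.8 kJ/mol.
Ph at 120° (eclipsed): I(0°)/H(0°) eclipsed 6.7; Et(120°)/Ph(120°) eclipsed 15.0; F(240°)/Br(240°) eclipsed 9.0 → 30.7 kJ/mol.
Ph at 180° (staggered): I(0°)/Br(300°) gauche 4.1; Et(120°)/Ph(180°) gauche 4.3; F(240°)/Ph(180°) gauche 3.5; F(240°)/Br(300°) gauche 2.3 → 14.2 kJ/mol.
Ph at 240° (eclipsed): I(0°)/Br(0°) eclipsed 10.5; Et(120°)/H(120°) eclipsed 7.5; F(240°)/Ph(240°) eclipsed 11.1 → 29.1 kJ/mol.
Ph at 300° (staggered): I(0°)/Ph(300°) gauche 4.6; I(0°)/Br(60°) gauche 4.1; Et(120°)/Br(60°) gauche 3.6; F(240°)/Ph(300°) gauche 3.5 → 15.8 kJ/mol.
The maximum (31.1 kJ/mol) occurs with Ph at 0°.

0°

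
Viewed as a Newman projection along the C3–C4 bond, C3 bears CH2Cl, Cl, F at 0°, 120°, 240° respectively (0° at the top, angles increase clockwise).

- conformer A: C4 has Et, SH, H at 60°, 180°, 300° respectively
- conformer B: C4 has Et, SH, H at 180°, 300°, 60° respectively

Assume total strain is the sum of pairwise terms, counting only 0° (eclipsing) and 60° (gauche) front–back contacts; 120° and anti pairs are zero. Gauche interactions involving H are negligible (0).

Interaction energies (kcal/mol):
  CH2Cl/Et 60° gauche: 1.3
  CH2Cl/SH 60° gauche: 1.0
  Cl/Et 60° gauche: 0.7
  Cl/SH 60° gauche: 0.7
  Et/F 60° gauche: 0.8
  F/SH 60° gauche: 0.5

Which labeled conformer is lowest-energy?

A (staggered): CH2Cl–Et gauche, Cl–Et gauche, Cl–SH gauche, F–SH gauche; 1.3 + 0.7 + 0.7 + 0.5 = 3.2 kcal/mol.
B (staggered): CH2Cl–SH gauche, Cl–Et gauche, F–Et gauche, F–SH gauche; 1.0 + 0.7 + 0.8 + 0.5 = 3.0 kcal/mol.
B has the lowest total (3.0 kcal/mol).

B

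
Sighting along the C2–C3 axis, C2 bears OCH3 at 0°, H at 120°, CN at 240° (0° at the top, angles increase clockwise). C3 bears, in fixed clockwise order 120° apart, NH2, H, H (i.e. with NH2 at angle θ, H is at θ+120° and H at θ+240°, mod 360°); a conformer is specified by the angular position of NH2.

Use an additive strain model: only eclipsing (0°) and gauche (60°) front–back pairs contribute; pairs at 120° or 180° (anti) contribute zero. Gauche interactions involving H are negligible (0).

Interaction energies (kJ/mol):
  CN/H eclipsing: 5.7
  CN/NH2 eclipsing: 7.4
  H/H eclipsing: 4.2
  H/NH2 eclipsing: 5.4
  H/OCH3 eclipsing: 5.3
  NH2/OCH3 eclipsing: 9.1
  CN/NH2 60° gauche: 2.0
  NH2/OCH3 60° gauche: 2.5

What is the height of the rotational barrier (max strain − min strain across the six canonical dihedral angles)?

17.0 kJ/mol

NH2 at 0° (eclipsed): OCH3(0°)/NH2(0°) eclipsed 9.1; H(120°)/H(120°) eclipsed 4.2; CN(240°)/H(240°) eclipsed 5.7 → 19.0 kJ/mol.
NH2 at 60° (staggered): OCH3(0°)/NH2(60°) gauche 2.5 → 2.5 kJ/mol.
NH2 at 120° (eclipsed): OCH3(0°)/H(0°) eclipsed 5.3; H(120°)/NH2(120°) eclipsed 5.4; CN(240°)/H(240°) eclipsed 5.7 → 16.4 kJ/mol.
NH2 at 180° (staggered): CN(240°)/NH2(180°) gauche 2.0 → 2.0 kJ/mol.
NH2 at 240° (eclipsed): OCH3(0°)/H(0°) eclipsed 5.3; H(120°)/H(120°) eclipsed 4.2; CN(240°)/NH2(240°) eclipsed 7.4 → 16.9 kJ/mol.
NH2 at 300° (staggered): OCH3(0°)/NH2(300°) gauche 2.5; CN(240°)/NH2(300°) gauche 2.0 → 4.5 kJ/mol.
Max at 0° (19.0 kJ/mol), min at 180° (2.0 kJ/mol); barrier = 17.0 kJ/mol.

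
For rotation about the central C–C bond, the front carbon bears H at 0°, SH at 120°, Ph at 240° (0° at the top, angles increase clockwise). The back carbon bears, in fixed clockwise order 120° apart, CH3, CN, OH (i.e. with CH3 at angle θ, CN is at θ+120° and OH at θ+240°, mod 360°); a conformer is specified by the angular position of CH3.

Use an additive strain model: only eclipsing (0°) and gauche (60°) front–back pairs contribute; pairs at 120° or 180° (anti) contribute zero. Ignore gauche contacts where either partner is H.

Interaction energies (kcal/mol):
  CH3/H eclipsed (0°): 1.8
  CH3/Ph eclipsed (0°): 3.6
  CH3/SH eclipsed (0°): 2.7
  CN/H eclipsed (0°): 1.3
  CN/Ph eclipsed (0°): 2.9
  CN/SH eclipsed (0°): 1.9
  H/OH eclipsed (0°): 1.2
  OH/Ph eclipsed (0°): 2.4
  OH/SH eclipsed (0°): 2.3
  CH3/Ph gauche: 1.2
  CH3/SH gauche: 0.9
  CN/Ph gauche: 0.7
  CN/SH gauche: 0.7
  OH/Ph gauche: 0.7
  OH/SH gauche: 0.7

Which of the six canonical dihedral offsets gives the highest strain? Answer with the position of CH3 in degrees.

240°

CH3 at 0° (eclipsed): H(0°)/CH3(0°) eclipsed 1.8; SH(120°)/CN(120°) eclipsed 1.9; Ph(240°)/OH(240°) eclipsed 2.4 → 6.1 kcal/mol.
CH3 at 60° (staggered): SH(120°)/CH3(60°) gauche 0.9; SH(120°)/CN(180°) gauche 0.7; Ph(240°)/CN(180°) gauche 0.7; Ph(240°)/OH(300°) gauche 0.7 → 3.0 kcal/mol.
CH3 at 120° (eclipsed): H(0°)/OH(0°) eclipsed 1.2; SH(120°)/CH3(120°) eclipsed 2.7; Ph(240°)/CN(240°) eclipsed 2.9 → 6.8 kcal/mol.
CH3 at 180° (staggered): SH(120°)/CH3(180°) gauche 0.9; SH(120°)/OH(60°) gauche 0.7; Ph(240°)/CH3(180°) gauche 1.2; Ph(240°)/CN(300°) gauche 0.7 → 3.5 kcal/mol.
CH3 at 240° (eclipsed): H(0°)/CN(0°) eclipsed 1.3; SH(120°)/OH(120°) eclipsed 2.3; Ph(240°)/CH3(240°) eclipsed 3.6 → 7.2 kcal/mol.
CH3 at 300° (staggered): SH(120°)/CN(60°) gauche 0.7; SH(120°)/OH(180°) gauche 0.7; Ph(240°)/CH3(300°) gauche 1.2; Ph(240°)/OH(180°) gauche 0.7 → 3.3 kcal/mol.
The maximum (7.2 kcal/mol) occurs with CH3 at 240°.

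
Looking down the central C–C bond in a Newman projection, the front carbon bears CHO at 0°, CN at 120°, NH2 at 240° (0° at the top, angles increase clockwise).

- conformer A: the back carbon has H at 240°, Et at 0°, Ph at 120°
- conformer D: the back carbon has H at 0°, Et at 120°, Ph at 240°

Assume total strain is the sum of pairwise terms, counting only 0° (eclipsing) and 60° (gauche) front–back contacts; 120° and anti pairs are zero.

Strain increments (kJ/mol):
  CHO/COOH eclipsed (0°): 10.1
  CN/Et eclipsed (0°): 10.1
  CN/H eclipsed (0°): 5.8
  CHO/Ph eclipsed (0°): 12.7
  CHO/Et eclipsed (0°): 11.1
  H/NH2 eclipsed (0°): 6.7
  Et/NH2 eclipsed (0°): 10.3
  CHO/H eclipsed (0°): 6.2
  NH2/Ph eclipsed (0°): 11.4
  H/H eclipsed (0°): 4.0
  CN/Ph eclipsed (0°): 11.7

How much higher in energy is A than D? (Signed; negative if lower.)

+1.8 kJ/mol

A (eclipsed): CHO(0°)/Et(0°) eclipsed 11.1; CN(120°)/Ph(120°) eclipsed 11.7; NH2(240°)/H(240°) eclipsed 6.7 → 29.5 kJ/mol.
D (eclipsed): CHO(0°)/H(0°) eclipsed 6.2; CN(120°)/Et(120°) eclipsed 10.1; NH2(240°)/Ph(240°) eclipsed 11.4 → 27.7 kJ/mol.
E(A) − E(D) = 29.5 − 27.7 = +1.8 kJ/mol.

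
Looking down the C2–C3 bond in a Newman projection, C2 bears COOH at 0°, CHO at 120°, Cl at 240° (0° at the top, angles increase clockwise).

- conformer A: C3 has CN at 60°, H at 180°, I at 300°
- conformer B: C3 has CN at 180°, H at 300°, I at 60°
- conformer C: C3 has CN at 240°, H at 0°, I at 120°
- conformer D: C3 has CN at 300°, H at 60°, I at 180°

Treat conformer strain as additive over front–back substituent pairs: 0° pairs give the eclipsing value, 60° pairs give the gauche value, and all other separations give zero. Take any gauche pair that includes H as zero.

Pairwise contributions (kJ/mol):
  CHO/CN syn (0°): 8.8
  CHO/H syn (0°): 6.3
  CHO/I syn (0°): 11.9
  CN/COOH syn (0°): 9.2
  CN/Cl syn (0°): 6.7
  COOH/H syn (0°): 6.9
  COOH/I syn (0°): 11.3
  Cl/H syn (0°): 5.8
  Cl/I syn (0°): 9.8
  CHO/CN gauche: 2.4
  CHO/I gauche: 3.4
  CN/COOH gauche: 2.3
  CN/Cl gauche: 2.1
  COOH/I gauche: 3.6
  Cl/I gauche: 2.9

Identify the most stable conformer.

A is staggered. COOH at 0° is gauche with CN at 60° (2.3); COOH at 0° is gauche with I at 300° (3.6); CHO at 120° is gauche with CN at 60° (2.4); Cl at 240° is gauche with I at 300° (2.9). Total 11.2 kJ/mol.
B is staggered. COOH at 0° is gauche with I at 60° (3.6); CHO at 120° is gauche with CN at 180° (2.4); CHO at 120° is gauche with I at 60° (3.4); Cl at 240° is gauche with CN at 180° (2.1). Total 11.5 kJ/mol.
C is eclipsed. COOH at 0° is eclipsed with H at 0° (6.9); CHO at 120° is eclipsed with I at 120° (11.9); Cl at 240° is eclipsed with CN at 240° (6.7). Total 25.5 kJ/mol.
D is staggered. COOH at 0° is gauche with CN at 300° (2.3); CHO at 120° is gauche with I at 180° (3.4); Cl at 240° is gauche with CN at 300° (2.1); Cl at 240° is gauche with I at 180° (2.9). Total 10.7 kJ/mol.
D has the lowest total (10.7 kJ/mol).

D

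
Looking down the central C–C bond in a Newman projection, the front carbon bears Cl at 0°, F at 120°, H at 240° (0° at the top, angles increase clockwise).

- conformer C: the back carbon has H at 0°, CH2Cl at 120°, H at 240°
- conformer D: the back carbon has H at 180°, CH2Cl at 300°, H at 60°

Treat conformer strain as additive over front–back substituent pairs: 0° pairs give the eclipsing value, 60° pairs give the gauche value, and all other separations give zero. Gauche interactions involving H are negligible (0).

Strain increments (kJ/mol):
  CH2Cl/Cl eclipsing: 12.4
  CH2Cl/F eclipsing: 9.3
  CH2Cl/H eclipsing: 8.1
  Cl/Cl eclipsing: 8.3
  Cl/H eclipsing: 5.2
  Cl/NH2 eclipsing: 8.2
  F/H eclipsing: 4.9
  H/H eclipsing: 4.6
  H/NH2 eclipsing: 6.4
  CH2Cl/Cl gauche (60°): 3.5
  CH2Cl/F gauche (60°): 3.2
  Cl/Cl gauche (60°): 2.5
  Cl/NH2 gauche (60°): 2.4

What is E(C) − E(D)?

+15.6 kJ/mol

C (eclipsed): Cl(0°)/H(0°) eclipsed 5.2; F(120°)/CH2Cl(120°) eclipsed 9.3; H(240°)/H(240°) eclipsed 4.6 → 19.1 kJ/mol.
D (staggered): Cl(0°)/CH2Cl(300°) gauche 3.5 → 3.5 kJ/mol.
E(C) − E(D) = 19.1 − 3.5 = +15.6 kJ/mol.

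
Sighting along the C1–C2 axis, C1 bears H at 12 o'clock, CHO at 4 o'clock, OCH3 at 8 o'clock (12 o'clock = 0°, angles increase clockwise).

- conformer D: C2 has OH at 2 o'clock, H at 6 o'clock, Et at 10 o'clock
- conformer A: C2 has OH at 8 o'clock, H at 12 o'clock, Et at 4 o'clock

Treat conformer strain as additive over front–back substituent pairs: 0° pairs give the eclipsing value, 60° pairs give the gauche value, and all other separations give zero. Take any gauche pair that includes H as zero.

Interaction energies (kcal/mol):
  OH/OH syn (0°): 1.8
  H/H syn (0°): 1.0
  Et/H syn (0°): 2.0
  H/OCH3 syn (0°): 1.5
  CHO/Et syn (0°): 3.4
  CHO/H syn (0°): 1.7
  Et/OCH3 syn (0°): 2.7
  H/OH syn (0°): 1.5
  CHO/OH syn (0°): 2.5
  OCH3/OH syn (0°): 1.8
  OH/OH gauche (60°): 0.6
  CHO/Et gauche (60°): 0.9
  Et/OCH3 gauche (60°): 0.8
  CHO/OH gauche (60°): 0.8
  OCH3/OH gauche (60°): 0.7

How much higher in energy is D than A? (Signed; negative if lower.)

D (staggered): CHO–OH gauche, OCH3–Et gauche; 0.8 + 0.8 = 1.6 kcal/mol.
A (eclipsed): H–H eclipsed, CHO–Et eclipsed, OCH3–OH eclipsed; 1.0 + 3.4 + 1.8 = 6.2 kcal/mol.
E(D) − E(A) = 1.6 − 6.2 = -4.6 kcal/mol.

-4.6 kcal/mol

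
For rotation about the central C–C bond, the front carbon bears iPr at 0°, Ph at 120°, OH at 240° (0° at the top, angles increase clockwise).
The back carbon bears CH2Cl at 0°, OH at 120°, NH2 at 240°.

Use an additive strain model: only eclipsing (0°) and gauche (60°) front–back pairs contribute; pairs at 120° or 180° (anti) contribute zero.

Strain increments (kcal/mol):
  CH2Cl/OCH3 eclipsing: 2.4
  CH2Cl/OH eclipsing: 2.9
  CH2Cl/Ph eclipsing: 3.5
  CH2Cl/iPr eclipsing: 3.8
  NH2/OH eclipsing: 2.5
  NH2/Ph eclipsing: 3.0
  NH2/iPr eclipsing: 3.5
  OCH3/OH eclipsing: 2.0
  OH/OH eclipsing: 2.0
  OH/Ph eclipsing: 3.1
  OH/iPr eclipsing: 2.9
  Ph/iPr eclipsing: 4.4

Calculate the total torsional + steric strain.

9.4 kcal/mol

This conformer (eclipsed): iPr–CH2Cl eclipsed, Ph–OH eclipsed, OH–NH2 eclipsed; 3.8 + 3.1 + 2.5 = 9.4 kcal/mol.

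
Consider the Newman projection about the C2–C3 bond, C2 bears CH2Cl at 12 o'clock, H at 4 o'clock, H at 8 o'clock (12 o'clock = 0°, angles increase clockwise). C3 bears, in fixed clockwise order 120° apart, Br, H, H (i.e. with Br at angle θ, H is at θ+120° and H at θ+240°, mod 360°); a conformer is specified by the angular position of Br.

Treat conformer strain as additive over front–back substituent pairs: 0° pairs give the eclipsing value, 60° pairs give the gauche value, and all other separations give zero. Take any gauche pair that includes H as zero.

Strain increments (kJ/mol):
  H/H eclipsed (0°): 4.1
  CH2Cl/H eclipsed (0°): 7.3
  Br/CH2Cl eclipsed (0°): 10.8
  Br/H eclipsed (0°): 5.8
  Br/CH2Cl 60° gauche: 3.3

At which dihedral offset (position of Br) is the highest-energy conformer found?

Br at 0° (eclipsed): CH2Cl(0°)/Br(0°) eclipsed 10.8; H(120°)/H(120°) eclipsed 4.1; H(240°)/H(240°) eclipsed 4.1 → 19.0 kJ/mol.
Br at 60° (staggered): CH2Cl(0°)/Br(60°) gauche 3.3 → 3.3 kJ/mol.
Br at 120° (eclipsed): CH2Cl(0°)/H(0°) eclipsed 7.3; H(120°)/Br(120°) eclipsed 5.8; H(240°)/H(240°) eclipsed 4.1 → 17.2 kJ/mol.
Br at 180° (staggered): no non-H gauche contacts → 0.0 kJ/mol.
Br at 240° (eclipsed): CH2Cl(0°)/H(0°) eclipsed 7.3; H(120°)/H(120°) eclipsed 4.1; H(240°)/Br(240°) eclipsed 5.8 → 17.2 kJ/mol.
Br at 300° (staggered): CH2Cl(0°)/Br(300°) gauche 3.3 → 3.3 kJ/mol.
The maximum (19.0 kJ/mol) occurs with Br at 0°.

0°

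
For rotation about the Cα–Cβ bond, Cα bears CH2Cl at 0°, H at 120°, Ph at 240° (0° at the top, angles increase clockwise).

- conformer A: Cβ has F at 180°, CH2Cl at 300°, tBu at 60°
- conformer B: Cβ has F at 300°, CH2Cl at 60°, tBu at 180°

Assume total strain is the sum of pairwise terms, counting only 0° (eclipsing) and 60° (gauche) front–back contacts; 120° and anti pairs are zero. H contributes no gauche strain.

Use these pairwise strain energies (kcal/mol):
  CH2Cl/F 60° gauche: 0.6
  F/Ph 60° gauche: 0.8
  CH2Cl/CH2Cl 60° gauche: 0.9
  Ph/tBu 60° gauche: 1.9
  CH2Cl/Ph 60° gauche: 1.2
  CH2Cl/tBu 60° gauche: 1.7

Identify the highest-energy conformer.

A

A is staggered. CH2Cl at 0° is gauche with CH2Cl at 300° (0.9); CH2Cl at 0° is gauche with tBu at 60° (1.7); Ph at 240° is gauche with F at 180° (0.8); Ph at 240° is gauche with CH2Cl at 300° (1.2). Total 4.6 kcal/mol.
B is staggered. CH2Cl at 0° is gauche with F at 300° (0.6); CH2Cl at 0° is gauche with CH2Cl at 60° (0.9); Ph at 240° is gauche with F at 300° (0.8); Ph at 240° is gauche with tBu at 180° (1.9). Total 4.2 kcal/mol.
A has the highest total (4.6 kcal/mol).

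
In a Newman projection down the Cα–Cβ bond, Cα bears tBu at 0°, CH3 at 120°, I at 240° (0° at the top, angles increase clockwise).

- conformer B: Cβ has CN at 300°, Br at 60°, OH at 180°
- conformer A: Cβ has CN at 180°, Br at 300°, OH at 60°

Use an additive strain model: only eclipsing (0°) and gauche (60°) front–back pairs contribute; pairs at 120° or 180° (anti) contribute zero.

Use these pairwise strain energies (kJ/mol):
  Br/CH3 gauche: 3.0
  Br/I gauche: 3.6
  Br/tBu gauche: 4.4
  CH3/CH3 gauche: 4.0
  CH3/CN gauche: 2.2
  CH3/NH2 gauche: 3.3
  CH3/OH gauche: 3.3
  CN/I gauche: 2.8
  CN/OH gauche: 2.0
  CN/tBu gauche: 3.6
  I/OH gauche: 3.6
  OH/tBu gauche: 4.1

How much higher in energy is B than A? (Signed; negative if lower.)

B (staggered): tBu–CN gauche, tBu–Br gauche, CH3–Br gauche, CH3–OH gauche, I–CN gauche, I–OH gauche; 3.6 + 4.4 + 3.0 + 3.3 + 2.8 + 3.6 = 20.7 kJ/mol.
A (staggered): tBu–Br gauche, tBu–OH gauche, CH3–CN gauche, CH3–OH gauche, I–CN gauche, I–Br gauche; 4.4 + 4.1 + 2.2 + 3.3 + 2.8 + 3.6 = 20.4 kJ/mol.
E(B) − E(A) = 20.7 − 20.4 = +0.3 kJ/mol.

+0.3 kJ/mol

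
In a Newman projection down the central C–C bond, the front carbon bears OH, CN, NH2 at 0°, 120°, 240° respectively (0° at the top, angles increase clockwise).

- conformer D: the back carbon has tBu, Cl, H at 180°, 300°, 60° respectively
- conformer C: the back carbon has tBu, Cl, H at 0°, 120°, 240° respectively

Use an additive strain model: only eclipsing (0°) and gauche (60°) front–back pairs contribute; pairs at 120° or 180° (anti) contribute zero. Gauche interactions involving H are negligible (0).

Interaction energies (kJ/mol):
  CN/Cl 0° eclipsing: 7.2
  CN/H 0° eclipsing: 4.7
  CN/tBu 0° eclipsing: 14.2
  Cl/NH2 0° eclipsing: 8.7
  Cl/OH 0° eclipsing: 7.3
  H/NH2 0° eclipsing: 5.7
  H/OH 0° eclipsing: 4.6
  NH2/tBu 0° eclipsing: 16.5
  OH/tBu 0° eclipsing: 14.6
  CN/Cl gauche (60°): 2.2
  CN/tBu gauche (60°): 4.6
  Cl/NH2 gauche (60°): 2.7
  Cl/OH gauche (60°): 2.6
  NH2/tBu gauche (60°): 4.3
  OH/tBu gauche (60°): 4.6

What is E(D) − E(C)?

-13.3 kJ/mol

D (staggered): OH–Cl gauche, CN–tBu gauche, NH2–tBu gauche, NH2–Cl gauche; 2.6 + 4.6 + 4.3 + 2.7 = 14.2 kJ/mol.
C (eclipsed): OH–tBu eclipsed, CN–Cl eclipsed, NH2–H eclipsed; 14.6 + 7.2 + 5.7 = 27.5 kJ/mol.
E(D) − E(C) = 14.2 − 27.5 = -13.3 kJ/mol.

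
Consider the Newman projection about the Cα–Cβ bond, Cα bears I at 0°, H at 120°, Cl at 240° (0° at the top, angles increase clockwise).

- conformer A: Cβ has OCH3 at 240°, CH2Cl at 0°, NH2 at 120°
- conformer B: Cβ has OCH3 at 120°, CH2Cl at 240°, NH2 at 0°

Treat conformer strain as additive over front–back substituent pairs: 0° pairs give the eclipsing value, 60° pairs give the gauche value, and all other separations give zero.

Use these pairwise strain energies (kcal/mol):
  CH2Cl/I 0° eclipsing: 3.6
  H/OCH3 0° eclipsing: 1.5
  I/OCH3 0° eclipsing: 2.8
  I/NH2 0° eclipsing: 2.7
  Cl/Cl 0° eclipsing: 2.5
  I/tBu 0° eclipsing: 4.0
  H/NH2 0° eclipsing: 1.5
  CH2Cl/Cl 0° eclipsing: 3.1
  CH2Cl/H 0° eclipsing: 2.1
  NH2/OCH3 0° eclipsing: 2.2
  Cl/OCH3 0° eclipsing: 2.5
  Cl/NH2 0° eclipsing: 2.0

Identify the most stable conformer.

A (eclipsed): I(0°)/CH2Cl(0°) eclipsed 3.6; H(120°)/NH2(120°) eclipsed 1.5; Cl(240°)/OCH3(240°) eclipsed 2.5 → 7.6 kcal/mol.
B (eclipsed): I(0°)/NH2(0°) eclipsed 2.7; H(120°)/OCH3(120°) eclipsed 1.5; Cl(240°)/CH2Cl(240°) eclipsed 3.1 → 7.3 kcal/mol.
B has the lowest total (7.3 kcal/mol).

B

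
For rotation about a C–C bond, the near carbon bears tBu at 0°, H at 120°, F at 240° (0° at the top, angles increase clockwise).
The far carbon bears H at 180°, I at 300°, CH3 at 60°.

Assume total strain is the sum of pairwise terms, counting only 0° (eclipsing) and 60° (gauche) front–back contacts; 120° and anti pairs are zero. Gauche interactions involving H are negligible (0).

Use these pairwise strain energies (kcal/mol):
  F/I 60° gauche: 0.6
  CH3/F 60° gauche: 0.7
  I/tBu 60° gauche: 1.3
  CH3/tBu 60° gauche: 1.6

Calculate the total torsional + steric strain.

3.5 kcal/mol

This conformer (staggered): tBu(0°)/I(300°) gauche 1.3; tBu(0°)/CH3(60°) gauche 1.6; F(240°)/I(300°) gauche 0.6 → 3.5 kcal/mol.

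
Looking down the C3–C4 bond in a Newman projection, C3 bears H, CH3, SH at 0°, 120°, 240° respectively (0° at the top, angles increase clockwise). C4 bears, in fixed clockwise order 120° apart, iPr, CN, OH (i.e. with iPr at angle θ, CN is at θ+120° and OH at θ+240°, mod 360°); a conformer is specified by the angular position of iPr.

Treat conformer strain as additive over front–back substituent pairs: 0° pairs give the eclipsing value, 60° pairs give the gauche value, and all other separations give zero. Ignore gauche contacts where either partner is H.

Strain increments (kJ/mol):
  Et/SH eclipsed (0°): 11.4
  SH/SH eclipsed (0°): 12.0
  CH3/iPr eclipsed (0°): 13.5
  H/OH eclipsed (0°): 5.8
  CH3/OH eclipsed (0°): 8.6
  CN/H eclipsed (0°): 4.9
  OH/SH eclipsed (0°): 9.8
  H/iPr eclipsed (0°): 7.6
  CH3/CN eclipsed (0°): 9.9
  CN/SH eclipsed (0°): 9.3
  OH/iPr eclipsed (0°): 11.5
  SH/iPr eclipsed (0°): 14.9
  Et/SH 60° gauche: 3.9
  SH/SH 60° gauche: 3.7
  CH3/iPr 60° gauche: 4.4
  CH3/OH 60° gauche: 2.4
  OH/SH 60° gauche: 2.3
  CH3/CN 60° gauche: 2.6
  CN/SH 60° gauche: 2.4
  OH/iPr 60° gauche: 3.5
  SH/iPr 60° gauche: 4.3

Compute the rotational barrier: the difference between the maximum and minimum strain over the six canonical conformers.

iPr at 0° is eclipsed. H at 0° is eclipsed with iPr at 0° (7.6); CH3 at 120° is eclipsed with CN at 120° (9.9); SH at 240° is eclipsed with OH at 240° (9.8). Total 27.3 kJ/mol.
iPr at 60° is staggered. CH3 at 120° is gauche with iPr at 60° (4.4); CH3 at 120° is gauche with CN at 180° (2.6); SH at 240° is gauche with CN at 180° (2.4); SH at 240° is gauche with OH at 300° (2.3). Total 11.7 kJ/mol.
iPr at 120° is eclipsed. H at 0° is eclipsed with OH at 0° (5.8); CH3 at 120° is eclipsed with iPr at 120° (13.5); SH at 240° is eclipsed with CN at 240° (9.3). Total 28.6 kJ/mol.
iPr at 180° is staggered. CH3 at 120° is gauche with iPr at 180° (4.4); CH3 at 120° is gauche with OH at 60° (2.4); SH at 240° is gauche with iPr at 180° (4.3); SH at 240° is gauche with CN at 300° (2.4). Total 13.5 kJ/mol.
iPr at 240° is eclipsed. H at 0° is eclipsed with CN at 0° (4.9); CH3 at 120° is eclipsed with OH at 120° (8.6); SH at 240° is eclipsed with iPr at 240° (14.9). Total 28.4 kJ/mol.
iPr at 300° is staggered. CH3 at 120° is gauche with CN at 60° (2.6); CH3 at 120° is gauche with OH at 180° (2.4); SH at 240° is gauche with iPr at 300° (4.3); SH at 240° is gauche with OH at 180° (2.3). Total 11.6 kJ/mol.
Max at 120° (28.6 kJ/mol), min at 300° (11.6 kJ/mol); barrier = 17.0 kJ/mol.

17.0 kJ/mol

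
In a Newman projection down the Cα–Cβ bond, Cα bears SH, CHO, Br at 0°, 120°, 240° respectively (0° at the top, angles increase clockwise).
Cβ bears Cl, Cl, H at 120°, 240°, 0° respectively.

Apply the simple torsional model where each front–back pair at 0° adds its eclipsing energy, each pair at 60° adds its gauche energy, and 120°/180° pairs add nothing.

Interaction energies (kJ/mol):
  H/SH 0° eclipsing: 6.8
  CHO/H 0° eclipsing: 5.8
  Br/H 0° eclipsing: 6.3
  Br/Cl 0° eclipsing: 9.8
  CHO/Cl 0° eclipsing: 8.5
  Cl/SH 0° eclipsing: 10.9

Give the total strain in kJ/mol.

This conformer (eclipsed): SH–H eclipsed, CHO–Cl eclipsed, Br–Cl eclipsed; 6.8 + 8.5 + 9.8 = 25.1 kJ/mol.

25.1 kJ/mol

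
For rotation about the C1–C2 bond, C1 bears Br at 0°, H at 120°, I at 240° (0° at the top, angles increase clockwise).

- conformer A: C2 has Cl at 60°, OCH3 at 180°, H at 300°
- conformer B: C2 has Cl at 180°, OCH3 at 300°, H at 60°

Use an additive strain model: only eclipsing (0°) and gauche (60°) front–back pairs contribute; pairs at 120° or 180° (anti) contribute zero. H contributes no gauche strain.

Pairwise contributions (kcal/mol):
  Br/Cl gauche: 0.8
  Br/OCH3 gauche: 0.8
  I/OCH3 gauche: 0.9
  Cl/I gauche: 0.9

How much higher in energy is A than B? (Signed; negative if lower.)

A (staggered): Br–Cl gauche, I–OCH3 gauche; 0.8 + 0.9 = 1.7 kcal/mol.
B (staggered): Br–OCH3 gauche, I–Cl gauche, I–OCH3 gauche; 0.8 + 0.9 + 0.9 = 2.6 kcal/mol.
E(A) − E(B) = 1.7 − 2.6 = -0.9 kcal/mol.

-0.9 kcal/mol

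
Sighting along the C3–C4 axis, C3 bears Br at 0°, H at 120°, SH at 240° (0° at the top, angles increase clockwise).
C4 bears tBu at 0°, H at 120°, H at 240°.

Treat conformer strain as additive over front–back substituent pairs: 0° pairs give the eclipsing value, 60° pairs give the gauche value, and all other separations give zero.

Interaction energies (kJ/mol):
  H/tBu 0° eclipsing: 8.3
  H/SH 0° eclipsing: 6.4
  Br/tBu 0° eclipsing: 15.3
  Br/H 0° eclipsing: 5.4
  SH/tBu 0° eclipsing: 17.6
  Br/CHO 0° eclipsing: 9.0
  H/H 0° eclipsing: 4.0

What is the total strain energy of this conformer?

25.7 kJ/mol

This conformer (eclipsed): Br(0°)/tBu(0°) eclipsed 15.3; H(120°)/H(120°) eclipsed 4.0; SH(240°)/H(240°) eclipsed 6.4 → 25.7 kJ/mol.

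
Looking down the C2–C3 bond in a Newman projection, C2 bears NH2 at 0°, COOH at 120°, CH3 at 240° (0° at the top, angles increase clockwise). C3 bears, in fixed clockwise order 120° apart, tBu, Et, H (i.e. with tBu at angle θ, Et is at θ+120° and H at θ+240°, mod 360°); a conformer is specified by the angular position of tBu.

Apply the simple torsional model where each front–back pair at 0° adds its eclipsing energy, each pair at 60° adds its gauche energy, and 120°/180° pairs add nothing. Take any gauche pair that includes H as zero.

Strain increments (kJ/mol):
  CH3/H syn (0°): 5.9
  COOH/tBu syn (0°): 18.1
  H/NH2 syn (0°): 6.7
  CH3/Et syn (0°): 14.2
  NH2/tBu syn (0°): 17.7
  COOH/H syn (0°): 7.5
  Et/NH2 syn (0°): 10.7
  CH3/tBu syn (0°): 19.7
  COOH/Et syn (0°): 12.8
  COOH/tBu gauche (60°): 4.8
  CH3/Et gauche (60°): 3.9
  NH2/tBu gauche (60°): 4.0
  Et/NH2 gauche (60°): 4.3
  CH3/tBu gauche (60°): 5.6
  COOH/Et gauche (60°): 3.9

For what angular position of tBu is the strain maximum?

tBu at 0° (eclipsed): NH2(0°)/tBu(0°) eclipsed 17.7; COOH(120°)/Et(120°) eclipsed 12.8; CH3(240°)/H(240°) eclipsed 5.9 → 36.4 kJ/mol.
tBu at 60° (staggered): NH2(0°)/tBu(60°) gauche 4.0; COOH(120°)/tBu(60°) gauche 4.8; COOH(120°)/Et(180°) gauche 3.9; CH3(240°)/Et(180°) gauche 3.9 → 16.6 kJ/mol.
tBu at 120° (eclipsed): NH2(0°)/H(0°) eclipsed 6.7; COOH(120°)/tBu(120°) eclipsed 18.1; CH3(240°)/Et(240°) eclipsed 14.2 → 39.0 kJ/mol.
tBu at 180° (staggered): NH2(0°)/Et(300°) gauche 4.3; COOH(120°)/tBu(180°) gauche 4.8; CH3(240°)/tBu(180°) gauche 5.6; CH3(240°)/Et(300°) gauche 3.9 → 18.6 kJ/mol.
tBu at 240° (eclipsed): NH2(0°)/Et(0°) eclipsed 10.7; COOH(120°)/H(120°) eclipsed 7.5; CH3(240°)/tBu(240°) eclipsed 19.7 → 37.9 kJ/mol.
tBu at 300° (staggered): NH2(0°)/tBu(300°) gauche 4.0; NH2(0°)/Et(60°) gauche 4.3; COOH(120°)/Et(60°) gauche 3.9; CH3(240°)/tBu(300°) gauche 5.6 → 17.8 kJ/mol.
The maximum (39.0 kJ/mol) occurs with tBu at 120°.

120°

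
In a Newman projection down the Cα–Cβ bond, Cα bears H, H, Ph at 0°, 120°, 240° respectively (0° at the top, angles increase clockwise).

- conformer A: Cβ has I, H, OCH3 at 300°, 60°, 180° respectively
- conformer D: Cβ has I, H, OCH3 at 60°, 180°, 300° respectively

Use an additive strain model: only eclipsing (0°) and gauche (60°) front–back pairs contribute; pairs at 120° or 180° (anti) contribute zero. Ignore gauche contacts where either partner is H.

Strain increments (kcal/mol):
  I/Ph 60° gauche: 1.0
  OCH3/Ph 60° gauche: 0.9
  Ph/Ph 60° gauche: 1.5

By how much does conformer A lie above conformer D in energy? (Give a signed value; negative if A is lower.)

+1.0 kcal/mol

A (staggered): Ph(240°)/I(300°) gauche 1.0; Ph(240°)/OCH3(180°) gauche 0.9 → 1.9 kcal/mol.
D (staggered): Ph(240°)/OCH3(300°) gauche 0.9 → 0.9 kcal/mol.
E(A) − E(D) = 1.9 − 0.9 = +1.0 kcal/mol.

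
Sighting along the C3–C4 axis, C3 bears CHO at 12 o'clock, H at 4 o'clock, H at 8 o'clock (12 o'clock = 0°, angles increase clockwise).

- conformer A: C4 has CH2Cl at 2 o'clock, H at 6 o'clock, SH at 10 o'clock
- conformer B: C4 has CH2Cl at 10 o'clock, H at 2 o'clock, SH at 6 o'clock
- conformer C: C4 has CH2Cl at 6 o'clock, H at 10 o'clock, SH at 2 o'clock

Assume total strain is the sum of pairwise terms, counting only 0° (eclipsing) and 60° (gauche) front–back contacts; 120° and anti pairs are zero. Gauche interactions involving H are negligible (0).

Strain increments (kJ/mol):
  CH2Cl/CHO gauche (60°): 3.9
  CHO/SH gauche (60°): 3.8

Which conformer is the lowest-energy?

C

A (staggered): CHO(0°)/CH2Cl(60°) gauche 3.9; CHO(0°)/SH(300°) gauche 3.8 → 7.7 kJ/mol.
B (staggered): CHO(0°)/CH2Cl(300°) gauche 3.9 → 3.9 kJ/mol.
C (staggered): CHO(0°)/SH(60°) gauche 3.8 → 3.8 kJ/mol.
C has the lowest total (3.8 kJ/mol).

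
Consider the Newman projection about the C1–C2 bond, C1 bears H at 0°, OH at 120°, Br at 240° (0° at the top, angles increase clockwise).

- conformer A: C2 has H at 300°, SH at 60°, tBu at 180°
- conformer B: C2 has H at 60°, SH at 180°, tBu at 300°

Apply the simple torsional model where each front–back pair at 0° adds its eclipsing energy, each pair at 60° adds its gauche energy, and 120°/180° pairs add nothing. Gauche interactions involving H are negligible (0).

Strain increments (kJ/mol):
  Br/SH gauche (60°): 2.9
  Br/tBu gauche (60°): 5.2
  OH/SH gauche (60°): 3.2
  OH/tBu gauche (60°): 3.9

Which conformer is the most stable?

A is staggered. OH at 120° is gauche with SH at 60° (3.2); OH at 120° is gauche with tBu at 180° (3.9); Br at 240° is gauche with tBu at 180° (5.2). Total 12.3 kJ/mol.
B is staggered. OH at 120° is gauche with SH at 180° (3.2); Br at 240° is gauche with SH at 180° (2.9); Br at 240° is gauche with tBu at 300° (5.2). Total 11.3 kJ/mol.
B has the lowest total (11.3 kJ/mol).

B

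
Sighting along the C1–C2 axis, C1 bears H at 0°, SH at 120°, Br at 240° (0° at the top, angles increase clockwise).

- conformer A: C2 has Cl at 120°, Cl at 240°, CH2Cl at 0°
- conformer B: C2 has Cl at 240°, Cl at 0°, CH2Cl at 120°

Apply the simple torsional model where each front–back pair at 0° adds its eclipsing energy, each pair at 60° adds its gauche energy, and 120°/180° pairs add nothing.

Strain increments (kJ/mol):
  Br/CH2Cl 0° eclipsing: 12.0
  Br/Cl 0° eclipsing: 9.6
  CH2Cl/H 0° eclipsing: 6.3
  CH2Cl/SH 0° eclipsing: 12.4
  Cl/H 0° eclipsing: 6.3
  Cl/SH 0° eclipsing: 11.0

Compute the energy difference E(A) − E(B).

-1.4 kJ/mol

A (eclipsed): H–CH2Cl eclipsed, SH–Cl eclipsed, Br–Cl eclipsed; 6.3 + 11.0 + 9.6 = 26.9 kJ/mol.
B (eclipsed): H–Cl eclipsed, SH–CH2Cl eclipsed, Br–Cl eclipsed; 6.3 + 12.4 + 9.6 = 28.3 kJ/mol.
E(A) − E(B) = 26.9 − 28.3 = -1.4 kJ/mol.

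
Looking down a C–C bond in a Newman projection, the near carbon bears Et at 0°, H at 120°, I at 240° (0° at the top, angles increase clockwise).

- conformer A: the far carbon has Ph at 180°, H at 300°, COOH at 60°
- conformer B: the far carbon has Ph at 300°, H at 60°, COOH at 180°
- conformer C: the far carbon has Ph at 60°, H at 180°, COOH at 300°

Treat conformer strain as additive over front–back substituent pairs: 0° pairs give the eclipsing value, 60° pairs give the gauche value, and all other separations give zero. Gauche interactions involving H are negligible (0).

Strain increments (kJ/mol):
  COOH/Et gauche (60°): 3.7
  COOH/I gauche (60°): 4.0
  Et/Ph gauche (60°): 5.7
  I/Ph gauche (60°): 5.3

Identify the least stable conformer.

B

A (staggered): Et(0°)/COOH(60°) gauche 3.7; I(240°)/Ph(180°) gauche 5.3 → 9.0 kJ/mol.
B (staggered): Et(0°)/Ph(300°) gauche 5.7; I(240°)/Ph(300°) gauche 5.3; I(240°)/COOH(180°) gauche 4.0 → 15.0 kJ/mol.
C (staggered): Et(0°)/Ph(60°) gauche 5.7; Et(0°)/COOH(300°) gauche 3.7; I(240°)/COOH(300°) gauche 4.0 → 13.4 kJ/mol.
B has the highest total (15.0 kJ/mol).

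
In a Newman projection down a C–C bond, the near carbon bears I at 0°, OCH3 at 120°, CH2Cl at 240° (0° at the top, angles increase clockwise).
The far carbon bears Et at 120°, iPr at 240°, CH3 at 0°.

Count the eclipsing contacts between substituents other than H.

Non-H eclipsing pairs: I(0°)/CH3(0°); OCH3(120°)/Et(120°); CH2Cl(240°)/iPr(240°) — 3 interactions.

3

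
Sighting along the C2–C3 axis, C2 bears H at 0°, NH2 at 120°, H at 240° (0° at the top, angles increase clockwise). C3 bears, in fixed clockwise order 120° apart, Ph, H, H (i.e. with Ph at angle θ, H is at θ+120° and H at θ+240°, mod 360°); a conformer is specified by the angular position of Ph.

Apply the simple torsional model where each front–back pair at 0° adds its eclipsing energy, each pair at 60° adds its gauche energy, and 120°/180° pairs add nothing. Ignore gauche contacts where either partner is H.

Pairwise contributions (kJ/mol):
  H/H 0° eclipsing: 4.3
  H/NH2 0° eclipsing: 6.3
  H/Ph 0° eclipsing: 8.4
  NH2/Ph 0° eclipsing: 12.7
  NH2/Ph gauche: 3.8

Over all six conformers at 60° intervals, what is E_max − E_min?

Ph at 0° (eclipsed): H–Ph eclipsed, NH2–H eclipsed, H–H eclipsed; 8.4 + 6.3 + 4.3 = 19.0 kJ/mol.
Ph at 60° (staggered): NH2–Ph gauche; 3.8 = 3.8 kJ/mol.
Ph at 120° (eclipsed): H–H eclipsed, NH2–Ph eclipsed, H–H eclipsed; 4.3 + 12.7 + 4.3 = 21.3 kJ/mol.
Ph at 180° (staggered): NH2–Ph gauche; 3.8 = 3.8 kJ/mol.
Ph at 240° (eclipsed): H–H eclipsed, NH2–H eclipsed, H–Ph eclipsed; 4.3 + 6.3 + 8.4 = 19.0 kJ/mol.
Ph at 300° (staggered): no non-H gauche contacts → 0.0 kJ/mol.
Max at 120° (21.3 kJ/mol), min at 300° (0.0 kJ/mol); barrier = 21.3 kJ/mol.

21.3 kJ/mol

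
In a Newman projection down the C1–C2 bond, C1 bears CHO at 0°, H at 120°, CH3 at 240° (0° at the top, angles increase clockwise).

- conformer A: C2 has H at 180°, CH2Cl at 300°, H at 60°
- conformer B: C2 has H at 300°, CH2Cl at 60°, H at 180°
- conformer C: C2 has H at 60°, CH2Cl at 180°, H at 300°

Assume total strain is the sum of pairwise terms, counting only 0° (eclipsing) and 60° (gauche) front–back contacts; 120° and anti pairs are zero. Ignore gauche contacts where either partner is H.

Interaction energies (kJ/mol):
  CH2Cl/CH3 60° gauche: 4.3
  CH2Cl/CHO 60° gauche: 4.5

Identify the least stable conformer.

A (staggered): CHO(0°)/CH2Cl(300°) gauche 4.5; CH3(240°)/CH2Cl(300°) gauche 4.3 → 8.8 kJ/mol.
B (staggered): CHO(0°)/CH2Cl(60°) gauche 4.5 → 4.5 kJ/mol.
C (staggered): CH3(240°)/CH2Cl(180°) gauche 4.3 → 4.3 kJ/mol.
A has the highest total (8.8 kJ/mol).

A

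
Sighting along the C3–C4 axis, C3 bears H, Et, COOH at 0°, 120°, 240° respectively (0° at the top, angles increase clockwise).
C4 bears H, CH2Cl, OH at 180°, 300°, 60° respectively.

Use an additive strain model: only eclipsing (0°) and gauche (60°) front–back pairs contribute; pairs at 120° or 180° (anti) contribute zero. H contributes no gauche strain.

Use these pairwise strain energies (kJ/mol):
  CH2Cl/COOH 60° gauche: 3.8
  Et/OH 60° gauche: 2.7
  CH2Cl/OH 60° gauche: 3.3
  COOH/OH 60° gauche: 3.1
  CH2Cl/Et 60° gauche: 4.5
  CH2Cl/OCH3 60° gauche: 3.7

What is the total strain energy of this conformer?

This conformer is staggered. Et at 120° is gauche with OH at 60° (2.7); COOH at 240° is gauche with CH2Cl at 300° (3.8). Total 6.5 kJ/mol.

6.5 kJ/mol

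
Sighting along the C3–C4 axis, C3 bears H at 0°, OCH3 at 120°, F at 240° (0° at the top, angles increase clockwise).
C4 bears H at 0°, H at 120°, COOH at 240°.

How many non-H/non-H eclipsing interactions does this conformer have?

1

Non-H eclipsing pairs: F(240°)/COOH(240°) — 1 interaction.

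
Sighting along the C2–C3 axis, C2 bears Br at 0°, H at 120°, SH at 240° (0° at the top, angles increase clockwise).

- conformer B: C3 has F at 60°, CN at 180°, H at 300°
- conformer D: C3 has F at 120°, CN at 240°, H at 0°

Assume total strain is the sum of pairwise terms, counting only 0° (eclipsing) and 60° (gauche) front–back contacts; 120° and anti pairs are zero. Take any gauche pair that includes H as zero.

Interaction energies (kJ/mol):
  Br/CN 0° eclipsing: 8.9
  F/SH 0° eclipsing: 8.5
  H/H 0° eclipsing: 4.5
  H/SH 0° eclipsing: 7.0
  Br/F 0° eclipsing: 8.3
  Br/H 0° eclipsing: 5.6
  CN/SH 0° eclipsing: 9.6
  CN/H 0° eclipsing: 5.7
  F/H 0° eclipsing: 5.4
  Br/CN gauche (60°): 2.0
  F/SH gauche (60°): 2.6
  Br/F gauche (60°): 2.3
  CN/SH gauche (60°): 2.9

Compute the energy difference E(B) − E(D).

B is staggered. Br at 0° is gauche with F at 60° (2.3); SH at 240° is gauche with CN at 180° (2.9). Total 5.2 kJ/mol.
D is eclipsed. Br at 0° is eclipsed with H at 0° (5.6); H at 120° is eclipsed with F at 120° (5.4); SH at 240° is eclipsed with CN at 240° (9.6). Total 20.6 kJ/mol.
E(B) − E(D) = 5.2 − 20.6 = -15.4 kJ/mol.

-15.4 kJ/mol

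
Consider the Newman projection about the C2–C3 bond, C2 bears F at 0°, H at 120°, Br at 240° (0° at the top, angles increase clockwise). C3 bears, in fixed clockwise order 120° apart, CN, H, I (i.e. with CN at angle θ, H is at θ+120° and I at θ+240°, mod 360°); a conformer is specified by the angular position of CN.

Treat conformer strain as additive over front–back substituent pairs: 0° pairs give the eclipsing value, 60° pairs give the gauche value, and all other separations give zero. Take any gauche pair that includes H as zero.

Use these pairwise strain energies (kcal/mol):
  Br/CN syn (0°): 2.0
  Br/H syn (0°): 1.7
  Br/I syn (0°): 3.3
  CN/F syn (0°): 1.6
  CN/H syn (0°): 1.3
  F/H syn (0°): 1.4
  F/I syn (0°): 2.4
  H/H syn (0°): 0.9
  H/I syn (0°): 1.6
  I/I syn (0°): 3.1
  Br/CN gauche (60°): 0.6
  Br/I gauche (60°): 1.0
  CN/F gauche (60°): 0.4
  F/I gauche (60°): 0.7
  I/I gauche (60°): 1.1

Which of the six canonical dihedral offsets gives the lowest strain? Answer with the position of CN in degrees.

CN at 0° (eclipsed): F(0°)/CN(0°) eclipsed 1.6; H(120°)/H(120°) eclipsed 0.9; Br(240°)/I(240°) eclipsed 3.3 → 5.8 kcal/mol.
CN at 60° (staggered): F(0°)/CN(60°) gauche 0.4; F(0°)/I(300°) gauche 0.7; Br(240°)/I(300°) gauche 1.0 → 2.1 kcal/mol.
CN at 120° (eclipsed): F(0°)/I(0°) eclipsed 2.4; H(120°)/CN(120°) eclipsed 1.3; Br(240°)/H(240°) eclipsed 1.7 → 5.4 kcal/mol.
CN at 180° (staggered): F(0°)/I(60°) gauche 0.7; Br(240°)/CN(180°) gauche 0.6 → 1.3 kcal/mol.
CN at 240° (eclipsed): F(0°)/H(0°) eclipsed 1.4; H(120°)/I(120°) eclipsed 1.6; Br(240°)/CN(240°) eclipsed 2.0 → 5.0 kcal/mol.
CN at 300° (staggered): F(0°)/CN(300°) gauche 0.4; Br(240°)/CN(300°) gauche 0.6; Br(240°)/I(180°) gauche 1.0 → 2.0 kcal/mol.
The minimum (1.3 kcal/mol) occurs with CN at 180°.

180°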